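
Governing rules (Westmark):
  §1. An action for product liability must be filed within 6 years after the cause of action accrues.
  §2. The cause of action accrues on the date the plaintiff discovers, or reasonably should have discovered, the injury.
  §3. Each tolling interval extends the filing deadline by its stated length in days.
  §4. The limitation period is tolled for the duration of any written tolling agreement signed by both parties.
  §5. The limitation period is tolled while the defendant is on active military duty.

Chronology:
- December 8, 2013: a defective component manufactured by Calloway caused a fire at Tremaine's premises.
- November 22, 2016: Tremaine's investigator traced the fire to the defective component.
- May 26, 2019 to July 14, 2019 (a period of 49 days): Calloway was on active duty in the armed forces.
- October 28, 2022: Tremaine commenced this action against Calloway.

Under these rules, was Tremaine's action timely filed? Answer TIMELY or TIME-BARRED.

TIMELY

The claim did not accrue until Tremaine discovered the injury on November 22, 2016; the December 8, 2013 act date does not start the clock under the stated rule.
6 years from November 22, 2016 is November 22, 2022.
The defendant's active military service from May 26, 2019 to July 14, 2019 tolled the period for 49 days, extending the deadline to January 10, 2023.
Filing on October 28, 2022 beat the January 10, 2023 deadline — the action is timely.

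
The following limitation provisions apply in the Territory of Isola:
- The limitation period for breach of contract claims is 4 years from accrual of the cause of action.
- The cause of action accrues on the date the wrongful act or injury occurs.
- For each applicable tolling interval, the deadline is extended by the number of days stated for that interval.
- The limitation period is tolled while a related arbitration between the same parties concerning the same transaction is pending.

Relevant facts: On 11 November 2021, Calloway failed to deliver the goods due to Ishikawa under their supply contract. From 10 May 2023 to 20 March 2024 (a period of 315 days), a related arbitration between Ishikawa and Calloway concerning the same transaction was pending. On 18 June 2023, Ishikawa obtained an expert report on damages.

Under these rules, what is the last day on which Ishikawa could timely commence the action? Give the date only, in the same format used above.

The cause of action accrued on 11 November 2021, the date of the act.
Adding the 4 years base period to 11 November 2021 gives a deadline of 11 November 2025, before any tolling.
The period was tolled for 315 days by the pending related arbitration (10 May 2023 to 20 March 2024), pushing the deadline to 22 September 2026.
Nothing else in the chronology tolls or restarts the period.

22 September 2026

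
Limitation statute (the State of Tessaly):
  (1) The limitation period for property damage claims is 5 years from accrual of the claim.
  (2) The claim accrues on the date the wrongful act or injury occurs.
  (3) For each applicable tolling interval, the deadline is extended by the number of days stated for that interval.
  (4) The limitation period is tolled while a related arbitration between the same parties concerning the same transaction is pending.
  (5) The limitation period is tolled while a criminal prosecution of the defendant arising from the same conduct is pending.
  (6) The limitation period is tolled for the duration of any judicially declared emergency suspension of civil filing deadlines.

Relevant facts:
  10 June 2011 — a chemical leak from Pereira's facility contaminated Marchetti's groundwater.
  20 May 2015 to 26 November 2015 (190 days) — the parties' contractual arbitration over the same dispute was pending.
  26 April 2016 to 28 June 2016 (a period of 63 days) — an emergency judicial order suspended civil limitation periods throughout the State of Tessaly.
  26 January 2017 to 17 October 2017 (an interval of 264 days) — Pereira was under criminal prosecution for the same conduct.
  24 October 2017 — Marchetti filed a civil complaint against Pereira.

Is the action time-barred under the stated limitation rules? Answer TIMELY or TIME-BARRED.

The claim accrued on 10 June 2011, when the wrongful act occurred.
The untolled deadline — 5 years after 10 June 2011 — is 10 June 2016.
The period was tolled for 190 days by the pending related arbitration (20 May 2015 to 26 November 2015), pushing the deadline to 17 December 2016.
Because the emergency suspension of filing deadlines ran from 26 April 2016 to 28 June 2016, the deadline is extended by 63 days to 18 February 2017.
The period was tolled for 264 days by the pending criminal prosecution (26 January 2017 to 17 October 2017), pushing the deadline to 9 November 2017.
The 24 October 2017 filing precedes the 9 November 2017 deadline; the claim is timely.

TIMELY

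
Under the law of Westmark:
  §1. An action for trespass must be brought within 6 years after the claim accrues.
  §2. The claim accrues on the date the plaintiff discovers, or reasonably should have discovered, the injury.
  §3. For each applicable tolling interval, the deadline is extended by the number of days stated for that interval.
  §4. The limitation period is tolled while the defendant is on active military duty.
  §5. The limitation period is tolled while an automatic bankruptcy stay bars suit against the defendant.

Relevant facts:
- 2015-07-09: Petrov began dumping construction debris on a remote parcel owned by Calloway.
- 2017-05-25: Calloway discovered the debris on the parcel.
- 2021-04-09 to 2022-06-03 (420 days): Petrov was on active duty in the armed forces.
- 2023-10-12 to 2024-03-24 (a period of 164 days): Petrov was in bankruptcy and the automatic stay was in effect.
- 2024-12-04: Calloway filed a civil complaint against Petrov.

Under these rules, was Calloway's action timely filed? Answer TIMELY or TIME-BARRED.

Accrual is tied to discovery, so the period began on 2017-05-25 rather than on 2015-07-09 when the act occurred.
6 years from 2017-05-25 is 2023-05-25.
Because the defendant's active military service ran from 2021-04-09 to 2022-06-03, the deadline is extended by 420 days to 2024-07-18.
The period was tolled for 164 days by the automatic bankruptcy stay (2023-10-12 to 2024-03-24), pushing the deadline to 2024-12-29.
Filing on 2024-12-04 beat the 2024-12-29 deadline — the action is timely.

TIMELY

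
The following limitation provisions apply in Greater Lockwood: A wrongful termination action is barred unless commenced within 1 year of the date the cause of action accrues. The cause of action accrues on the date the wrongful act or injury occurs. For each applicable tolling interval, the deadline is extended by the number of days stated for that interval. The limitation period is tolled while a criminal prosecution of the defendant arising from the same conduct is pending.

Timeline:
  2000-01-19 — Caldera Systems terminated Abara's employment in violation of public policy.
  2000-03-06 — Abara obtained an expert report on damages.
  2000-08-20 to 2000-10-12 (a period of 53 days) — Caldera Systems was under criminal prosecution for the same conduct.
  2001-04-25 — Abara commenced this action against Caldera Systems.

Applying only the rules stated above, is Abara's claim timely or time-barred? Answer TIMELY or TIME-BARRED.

TIME-BARRED

The claim accrued on 2000-01-19, when the wrongful act occurred.
1 year from 2000-01-19 is 2001-01-19.
Because the pending criminal prosecution ran from 2000-08-20 to 2000-10-12, the deadline is extended by 53 days to 2001-03-13.
Nothing else in the chronology tolls or restarts the period.
The 2001-04-25 filing falls after the 2001-03-13 deadline; the claim is time-barred.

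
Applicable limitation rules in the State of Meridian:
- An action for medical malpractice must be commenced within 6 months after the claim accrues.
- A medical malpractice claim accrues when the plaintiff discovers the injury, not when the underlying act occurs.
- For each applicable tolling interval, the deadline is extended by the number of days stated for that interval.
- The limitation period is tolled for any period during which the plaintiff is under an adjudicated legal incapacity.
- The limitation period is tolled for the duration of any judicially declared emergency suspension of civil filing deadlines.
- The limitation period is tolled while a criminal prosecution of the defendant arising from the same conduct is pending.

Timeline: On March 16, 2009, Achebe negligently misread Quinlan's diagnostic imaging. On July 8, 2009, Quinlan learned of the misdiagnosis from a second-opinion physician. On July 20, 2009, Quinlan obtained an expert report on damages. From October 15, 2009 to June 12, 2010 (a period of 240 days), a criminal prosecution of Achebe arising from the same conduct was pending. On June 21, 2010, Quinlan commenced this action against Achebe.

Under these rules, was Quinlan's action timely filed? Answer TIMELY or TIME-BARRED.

Under the discovery rule, the claim accrued on July 8, 2009, when Quinlan discovered the injury — not on the March 16, 2009 date of the underlying act.
Adding the 6 months base period to July 8, 2009 gives a deadline of January 8, 2010, before any tolling.
The pending criminal prosecution from October 15, 2009 to June 12, 2010 tolled the period for 240 days, extending the deadline to September 5, 2010.
Nothing else in the chronology tolls or restarts the period.
The June 21, 2010 filing precedes the September 5, 2010 deadline; the claim is timely.

TIMELY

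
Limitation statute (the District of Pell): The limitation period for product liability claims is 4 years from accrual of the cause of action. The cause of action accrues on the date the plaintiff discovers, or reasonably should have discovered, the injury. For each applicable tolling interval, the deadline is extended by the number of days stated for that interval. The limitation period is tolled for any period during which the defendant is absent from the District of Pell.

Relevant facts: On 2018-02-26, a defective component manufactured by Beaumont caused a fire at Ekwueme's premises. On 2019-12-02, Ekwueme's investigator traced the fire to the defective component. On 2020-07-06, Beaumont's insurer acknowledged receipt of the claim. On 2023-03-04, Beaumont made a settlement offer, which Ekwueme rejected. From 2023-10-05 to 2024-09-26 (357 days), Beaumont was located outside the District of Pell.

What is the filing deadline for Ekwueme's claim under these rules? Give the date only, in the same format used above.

2024-11-23

Accrual is tied to discovery, so the period began on 2019-12-02 rather than on 2018-02-26 when the act occurred.
The untolled deadline — 4 years after 2019-12-02 — is 2023-12-02.
The period was tolled for 357 days by the defendant's absence from the jurisdiction (2023-10-05 to 2024-09-26), pushing the deadline to 2024-11-23.
Nothing else in the chronology tolls or restarts the period.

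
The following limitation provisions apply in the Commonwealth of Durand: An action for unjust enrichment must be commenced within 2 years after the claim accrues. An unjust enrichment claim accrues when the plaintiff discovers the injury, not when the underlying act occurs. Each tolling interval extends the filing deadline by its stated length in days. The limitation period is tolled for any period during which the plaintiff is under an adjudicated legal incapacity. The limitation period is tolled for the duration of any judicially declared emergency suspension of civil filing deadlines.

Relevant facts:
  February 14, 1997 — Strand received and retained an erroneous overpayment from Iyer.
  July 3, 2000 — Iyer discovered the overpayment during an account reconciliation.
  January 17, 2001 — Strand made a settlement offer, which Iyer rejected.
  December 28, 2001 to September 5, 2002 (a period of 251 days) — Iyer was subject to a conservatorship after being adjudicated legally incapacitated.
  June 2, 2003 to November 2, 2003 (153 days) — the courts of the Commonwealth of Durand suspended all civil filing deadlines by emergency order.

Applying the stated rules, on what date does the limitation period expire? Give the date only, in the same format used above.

March 11, 2003

The claim did not accrue until Iyer discovered the injury on July 3, 2000; the February 14, 1997 act date does not start the clock under the stated rule.
The untolled deadline — 2 years after July 3, 2000 — is July 3, 2002.
The period was tolled for 251 days by the plaintiff's legal incapacity (December 28, 2001 to September 5, 2002), pushing the deadline to March 11, 2003.
The emergency suspension of filing deadlines starting June 2, 2003 came too late — the period had run on March 11, 2003 — and so does not extend the deadline.
Nothing else in the chronology tolls or restarts the period.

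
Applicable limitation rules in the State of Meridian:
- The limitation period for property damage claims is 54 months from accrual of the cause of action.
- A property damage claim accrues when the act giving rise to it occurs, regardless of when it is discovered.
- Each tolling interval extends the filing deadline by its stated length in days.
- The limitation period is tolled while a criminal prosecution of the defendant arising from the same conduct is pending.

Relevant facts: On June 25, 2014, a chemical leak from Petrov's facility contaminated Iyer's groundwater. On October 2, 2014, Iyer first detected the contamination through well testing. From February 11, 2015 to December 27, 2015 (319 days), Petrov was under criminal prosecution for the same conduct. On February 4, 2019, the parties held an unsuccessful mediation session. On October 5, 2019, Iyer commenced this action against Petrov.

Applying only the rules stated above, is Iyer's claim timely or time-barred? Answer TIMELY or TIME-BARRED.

The claim accrued on June 25, 2014, when the wrongful act occurred; under the stated occurrence rule the October 2, 2014 discovery does not delay accrual.
Adding the 54 months base period to June 25, 2014 gives a deadline of December 25, 2018, before any tolling.
The pending criminal prosecution from February 11, 2015 to December 27, 2015 tolled the period for 319 days, extending the deadline to November 9, 2019.
Nothing else in the chronology tolls or restarts the period.
The October 5, 2019 filing precedes the November 9, 2019 deadline; the claim is timely.

TIMELY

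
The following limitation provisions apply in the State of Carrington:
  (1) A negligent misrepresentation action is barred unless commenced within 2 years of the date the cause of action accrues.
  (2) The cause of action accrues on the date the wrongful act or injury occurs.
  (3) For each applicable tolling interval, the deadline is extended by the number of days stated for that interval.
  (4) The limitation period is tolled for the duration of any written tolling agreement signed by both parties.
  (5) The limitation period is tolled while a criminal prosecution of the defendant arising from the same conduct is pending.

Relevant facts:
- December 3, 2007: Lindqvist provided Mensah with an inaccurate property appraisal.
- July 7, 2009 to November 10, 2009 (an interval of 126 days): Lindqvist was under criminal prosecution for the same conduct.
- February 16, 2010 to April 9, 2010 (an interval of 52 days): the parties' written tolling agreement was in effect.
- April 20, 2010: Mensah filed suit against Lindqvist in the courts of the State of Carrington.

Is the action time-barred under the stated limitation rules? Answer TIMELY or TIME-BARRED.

TIMELY

The limitation period began to run on December 3, 2007.
The untolled deadline — 2 years after December 3, 2007 — is December 3, 2009.
The pending criminal prosecution from July 7, 2009 to November 10, 2009 tolled the period for 126 days, extending the deadline to April 8, 2010.
The written tolling agreement from February 16, 2010 to April 9, 2010 tolled the period for 52 days, extending the deadline to May 30, 2010.
Filing on April 20, 2010 beat the May 30, 2010 deadline — the action is timely.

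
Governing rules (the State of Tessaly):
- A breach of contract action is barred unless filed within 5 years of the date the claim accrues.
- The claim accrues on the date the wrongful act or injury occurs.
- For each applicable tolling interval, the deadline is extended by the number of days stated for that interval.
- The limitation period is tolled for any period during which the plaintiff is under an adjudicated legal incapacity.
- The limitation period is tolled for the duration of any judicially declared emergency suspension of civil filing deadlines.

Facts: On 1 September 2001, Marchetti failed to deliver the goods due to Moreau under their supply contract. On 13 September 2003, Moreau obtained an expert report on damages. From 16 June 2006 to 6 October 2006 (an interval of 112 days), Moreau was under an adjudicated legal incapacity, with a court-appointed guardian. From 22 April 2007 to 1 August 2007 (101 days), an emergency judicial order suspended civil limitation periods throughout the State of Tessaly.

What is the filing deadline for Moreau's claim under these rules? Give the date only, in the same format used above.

22 December 2006

The claim accrued on 1 September 2001, when the wrongful act occurred.
5 years from 1 September 2001 is 1 September 2006.
The period was tolled for 112 days by the plaintiff's legal incapacity (16 June 2006 to 6 October 2006), pushing the deadline to 22 December 2006.
The emergency suspension of filing deadlines from 22 April 2007 to 1 August 2007 began after the period had already run on 22 December 2006, so it has no tolling effect.
The other events in the timeline have no effect on the limitation period under the stated rules.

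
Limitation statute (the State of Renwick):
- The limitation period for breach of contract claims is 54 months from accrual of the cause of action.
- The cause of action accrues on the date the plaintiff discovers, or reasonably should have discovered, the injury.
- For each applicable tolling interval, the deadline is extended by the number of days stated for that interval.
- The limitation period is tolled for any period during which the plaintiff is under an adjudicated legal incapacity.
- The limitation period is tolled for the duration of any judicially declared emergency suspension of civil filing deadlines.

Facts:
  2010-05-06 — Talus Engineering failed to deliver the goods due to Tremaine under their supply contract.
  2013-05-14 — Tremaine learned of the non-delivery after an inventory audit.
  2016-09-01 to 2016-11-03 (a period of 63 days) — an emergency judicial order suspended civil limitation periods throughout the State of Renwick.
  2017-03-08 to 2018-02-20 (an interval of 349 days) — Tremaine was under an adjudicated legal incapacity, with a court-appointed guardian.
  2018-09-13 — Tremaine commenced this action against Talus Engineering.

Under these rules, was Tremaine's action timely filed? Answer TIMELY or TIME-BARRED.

Accrual is tied to discovery, so the period began on 2013-05-14 rather than on 2010-05-06 when the act occurred.
Adding the 54 months base period to 2013-05-14 gives a deadline of 2017-11-14, before any tolling.
Because the emergency suspension of filing deadlines ran from 2016-09-01 to 2016-11-03, the deadline is extended by 63 days to 2018-01-16.
The plaintiff's legal incapacity from 2017-03-08 to 2018-02-20 tolled the period for 349 days, extending the deadline to 2018-12-31.
Filing on 2018-09-13 beat the 2018-12-31 deadline — the action is timely.

TIMELY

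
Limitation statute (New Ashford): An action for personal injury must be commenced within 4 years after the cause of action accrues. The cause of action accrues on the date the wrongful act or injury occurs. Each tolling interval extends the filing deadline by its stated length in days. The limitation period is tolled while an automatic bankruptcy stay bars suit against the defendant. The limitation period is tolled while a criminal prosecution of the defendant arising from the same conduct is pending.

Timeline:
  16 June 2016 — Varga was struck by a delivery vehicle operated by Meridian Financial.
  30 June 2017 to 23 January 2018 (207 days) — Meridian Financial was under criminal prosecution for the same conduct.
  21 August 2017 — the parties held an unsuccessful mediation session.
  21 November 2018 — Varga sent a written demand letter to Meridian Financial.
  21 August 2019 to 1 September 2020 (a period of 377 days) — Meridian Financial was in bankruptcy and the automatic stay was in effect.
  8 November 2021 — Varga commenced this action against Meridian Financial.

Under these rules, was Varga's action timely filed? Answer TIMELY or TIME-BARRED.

TIMELY

The limitation period began to run on 16 June 2016.
Adding the 4 years base period to 16 June 2016 gives a deadline of 16 June 2020, before any tolling.
The pending criminal prosecution from 30 June 2017 to 23 January 2018 tolled the period for 207 days, extending the deadline to 9 January 2021.
Because the automatic bankruptcy stay ran from 21 August 2019 to 1 September 2020, the deadline is extended by 377 days to 21 January 2022.
The other events in the timeline have no effect on the limitation period under the stated rules.
The 8 November 2021 filing precedes the 21 January 2022 deadline; the claim is timely.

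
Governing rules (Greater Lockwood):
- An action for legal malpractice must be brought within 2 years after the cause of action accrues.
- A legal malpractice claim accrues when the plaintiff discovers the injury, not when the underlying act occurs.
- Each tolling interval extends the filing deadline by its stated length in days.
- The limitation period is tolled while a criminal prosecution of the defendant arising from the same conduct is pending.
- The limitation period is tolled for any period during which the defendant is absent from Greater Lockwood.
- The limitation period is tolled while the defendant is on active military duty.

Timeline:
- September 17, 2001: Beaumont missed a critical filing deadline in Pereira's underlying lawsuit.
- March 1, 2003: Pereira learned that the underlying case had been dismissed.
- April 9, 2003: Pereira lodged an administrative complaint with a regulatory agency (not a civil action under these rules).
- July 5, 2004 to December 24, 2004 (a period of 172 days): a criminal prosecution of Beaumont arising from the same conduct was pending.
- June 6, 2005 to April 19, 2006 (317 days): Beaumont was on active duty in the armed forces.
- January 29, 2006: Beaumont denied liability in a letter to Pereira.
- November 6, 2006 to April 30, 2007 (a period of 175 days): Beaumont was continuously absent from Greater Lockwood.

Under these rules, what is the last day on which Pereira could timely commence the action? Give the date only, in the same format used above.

July 3, 2006

Accrual is tied to discovery, so the period began on March 1, 2003 rather than on September 17, 2001 when the act occurred.
The untolled deadline — 2 years after March 1, 2003 — is March 1, 2005.
The pending criminal prosecution from July 5, 2004 to December 24, 2004 tolled the period for 172 days, extending the deadline to August 20, 2005.
The defendant's active military service from June 6, 2005 to April 19, 2006 tolled the period for 317 days, extending the deadline to July 3, 2006.
The defendant's absence from the jurisdiction from November 6, 2006 to April 30, 2007 began after the period had already run on July 3, 2006, so it has no tolling effect.
None of the other events listed affects the running of the period under the stated rules.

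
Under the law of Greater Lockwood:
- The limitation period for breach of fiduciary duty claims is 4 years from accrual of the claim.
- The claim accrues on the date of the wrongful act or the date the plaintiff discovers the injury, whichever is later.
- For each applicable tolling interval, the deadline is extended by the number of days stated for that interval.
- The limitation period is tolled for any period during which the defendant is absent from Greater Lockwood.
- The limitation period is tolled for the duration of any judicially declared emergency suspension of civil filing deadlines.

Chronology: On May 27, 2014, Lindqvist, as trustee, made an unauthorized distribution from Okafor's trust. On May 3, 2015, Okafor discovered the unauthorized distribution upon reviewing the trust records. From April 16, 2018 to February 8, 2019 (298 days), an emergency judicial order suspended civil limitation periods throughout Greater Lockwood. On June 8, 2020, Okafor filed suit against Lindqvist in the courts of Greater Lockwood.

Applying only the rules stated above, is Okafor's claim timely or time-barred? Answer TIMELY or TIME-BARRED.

TIME-BARRED

The claim accrued on May 3, 2015 — the later of the May 27, 2014 act and the May 3, 2015 discovery.
4 years from May 3, 2015 is May 3, 2019.
The period was tolled for 298 days by the emergency suspension of filing deadlines (April 16, 2018 to February 8, 2019), pushing the deadline to February 25, 2020.
Okafor filed on June 8, 2020, after the February 25, 2020 deadline, so the action is time-barred.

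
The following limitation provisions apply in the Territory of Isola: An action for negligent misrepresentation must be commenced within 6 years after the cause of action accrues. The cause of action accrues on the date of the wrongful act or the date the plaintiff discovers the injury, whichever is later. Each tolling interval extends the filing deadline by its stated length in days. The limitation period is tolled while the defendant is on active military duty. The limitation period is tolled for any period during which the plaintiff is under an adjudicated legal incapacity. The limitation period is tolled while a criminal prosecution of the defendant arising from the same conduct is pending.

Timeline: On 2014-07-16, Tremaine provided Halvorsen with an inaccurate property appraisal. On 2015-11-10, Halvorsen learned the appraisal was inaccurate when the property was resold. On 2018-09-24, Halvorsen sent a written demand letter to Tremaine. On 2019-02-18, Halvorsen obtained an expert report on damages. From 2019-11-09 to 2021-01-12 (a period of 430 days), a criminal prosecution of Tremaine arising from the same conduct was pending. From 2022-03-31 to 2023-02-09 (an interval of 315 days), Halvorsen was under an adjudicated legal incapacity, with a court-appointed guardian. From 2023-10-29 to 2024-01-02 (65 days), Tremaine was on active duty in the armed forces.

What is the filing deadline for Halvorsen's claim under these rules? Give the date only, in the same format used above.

2024-01-29

Taking the later of the act (2014-07-16) and discovery (2015-11-10), the claim accrued on 2015-11-10.
6 years from 2015-11-10 is 2021-11-10.
Because the pending criminal prosecution ran from 2019-11-09 to 2021-01-12, the deadline is extended by 430 days to 2023-01-14.
Because the plaintiff's legal incapacity ran from 2022-03-31 to 2023-02-09, the deadline is extended by 315 days to 2023-11-25.
The period was tolled for 65 days by the defendant's active military service (2023-10-29 to 2024-01-02), pushing the deadline to 2024-01-29.
None of the other events listed affects the running of the period under the stated rules.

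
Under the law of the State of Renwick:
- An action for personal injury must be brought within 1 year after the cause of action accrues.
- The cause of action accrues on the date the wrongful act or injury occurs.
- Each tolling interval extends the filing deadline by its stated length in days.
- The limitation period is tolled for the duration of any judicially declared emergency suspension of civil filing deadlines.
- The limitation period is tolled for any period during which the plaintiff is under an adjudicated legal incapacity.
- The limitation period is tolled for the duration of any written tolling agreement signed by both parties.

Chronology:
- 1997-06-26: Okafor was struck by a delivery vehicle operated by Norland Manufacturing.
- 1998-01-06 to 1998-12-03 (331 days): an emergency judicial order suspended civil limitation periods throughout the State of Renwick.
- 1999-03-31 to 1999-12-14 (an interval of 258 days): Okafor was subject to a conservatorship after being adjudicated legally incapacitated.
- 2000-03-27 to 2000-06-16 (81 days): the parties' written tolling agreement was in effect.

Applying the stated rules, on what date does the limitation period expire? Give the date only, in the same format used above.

2000-02-05

The cause of action accrued on 1997-06-26, the date of the act.
Adding the 1 year base period to 1997-06-26 gives a deadline of 1998-06-26, before any tolling.
The emergency suspension of filing deadlines from 1998-01-06 to 1998-12-03 tolled the period for 331 days, extending the deadline to 1999-05-23.
The plaintiff's legal incapacity from 1999-03-31 to 1999-12-14 tolled the period for 258 days, extending the deadline to 2000-02-05.
The written tolling agreement starting 2000-03-27 came too late — the period had run on 2000-02-05 — and so does not extend the deadline.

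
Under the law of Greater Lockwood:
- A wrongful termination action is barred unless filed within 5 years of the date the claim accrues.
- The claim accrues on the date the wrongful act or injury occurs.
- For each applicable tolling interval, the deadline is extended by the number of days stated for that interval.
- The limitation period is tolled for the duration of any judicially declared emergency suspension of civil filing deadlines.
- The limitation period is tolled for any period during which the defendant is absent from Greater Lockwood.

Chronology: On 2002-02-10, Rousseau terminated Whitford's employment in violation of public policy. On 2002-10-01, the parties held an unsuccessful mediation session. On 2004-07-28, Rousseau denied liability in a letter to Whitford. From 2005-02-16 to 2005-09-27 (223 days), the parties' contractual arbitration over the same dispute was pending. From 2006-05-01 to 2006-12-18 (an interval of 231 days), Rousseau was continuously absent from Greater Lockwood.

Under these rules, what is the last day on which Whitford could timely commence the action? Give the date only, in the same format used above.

2007-09-29

The claim accrued on 2002-02-10, the date of the act.
Adding the 5 years base period to 2002-02-10 gives a deadline of 2007-02-10, before any tolling.
Because the defendant's absence from the jurisdiction ran from 2006-05-01 to 2006-12-18, the deadline is extended by 231 days to 2007-09-29.
Although a pending arbitration ran from 2005-02-16 to 2005-09-27, the stated rules do not make that a tolling event, so it is disregarded.
The other events in the timeline have no effect on the limitation period under the stated rules.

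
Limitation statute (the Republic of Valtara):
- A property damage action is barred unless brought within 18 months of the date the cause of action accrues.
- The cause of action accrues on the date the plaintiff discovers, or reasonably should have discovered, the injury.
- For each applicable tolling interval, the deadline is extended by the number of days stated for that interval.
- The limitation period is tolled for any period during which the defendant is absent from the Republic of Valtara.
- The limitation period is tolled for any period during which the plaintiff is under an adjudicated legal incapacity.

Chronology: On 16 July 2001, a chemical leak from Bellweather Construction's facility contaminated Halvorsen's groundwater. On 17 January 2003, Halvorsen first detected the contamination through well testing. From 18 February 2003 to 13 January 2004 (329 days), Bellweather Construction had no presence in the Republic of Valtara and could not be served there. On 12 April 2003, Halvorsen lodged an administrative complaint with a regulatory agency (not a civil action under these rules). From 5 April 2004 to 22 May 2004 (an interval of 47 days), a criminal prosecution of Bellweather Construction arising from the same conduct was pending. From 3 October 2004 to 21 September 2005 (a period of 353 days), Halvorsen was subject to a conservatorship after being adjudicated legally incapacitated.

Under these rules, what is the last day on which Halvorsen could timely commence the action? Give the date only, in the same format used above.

30 May 2006

The claim did not accrue until Halvorsen discovered the injury on 17 January 2003; the 16 July 2001 act date does not start the clock under the stated rule.
Adding the 18 months base period to 17 January 2003 gives a deadline of 17 July 2004, before any tolling.
The period was tolled for 329 days by the defendant's absence from the jurisdiction (18 February 2003 to 13 January 2004), pushing the deadline to 11 June 2005.
Because the plaintiff's legal incapacity ran from 3 October 2004 to 21 September 2005, the deadline is extended by 353 days to 30 May 2006.
The pending criminal prosecution from 5 April 2004 to 22 May 2004 does not toll the period, because no stated rule makes a criminal prosecution a tolling event.
The other events in the timeline have no effect on the limitation period under the stated rules.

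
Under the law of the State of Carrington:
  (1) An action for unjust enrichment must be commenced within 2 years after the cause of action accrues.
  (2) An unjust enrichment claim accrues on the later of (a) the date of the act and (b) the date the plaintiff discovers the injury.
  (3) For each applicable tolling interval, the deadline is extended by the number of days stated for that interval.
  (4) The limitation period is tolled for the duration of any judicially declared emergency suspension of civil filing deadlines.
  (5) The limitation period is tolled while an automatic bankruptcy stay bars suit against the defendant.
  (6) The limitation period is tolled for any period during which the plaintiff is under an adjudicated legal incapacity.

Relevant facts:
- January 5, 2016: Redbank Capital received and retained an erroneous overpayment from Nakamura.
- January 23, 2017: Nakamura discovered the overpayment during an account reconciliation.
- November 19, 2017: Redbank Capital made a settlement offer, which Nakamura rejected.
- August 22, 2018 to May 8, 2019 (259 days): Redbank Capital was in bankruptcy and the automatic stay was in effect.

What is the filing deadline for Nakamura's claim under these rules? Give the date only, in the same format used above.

Because discovery on January 23, 2017 post-dates the January 5, 2016 act, accrual under the later-of rule falls on January 23, 2017.
The untolled deadline — 2 years after January 23, 2017 — is January 23, 2019.
The period was tolled for 259 days by the automatic bankruptcy stay (August 22, 2018 to May 8, 2019), pushing the deadline to October 9, 2019.
The other events in the timeline have no effect on the limitation period under the stated rules.

October 9, 2019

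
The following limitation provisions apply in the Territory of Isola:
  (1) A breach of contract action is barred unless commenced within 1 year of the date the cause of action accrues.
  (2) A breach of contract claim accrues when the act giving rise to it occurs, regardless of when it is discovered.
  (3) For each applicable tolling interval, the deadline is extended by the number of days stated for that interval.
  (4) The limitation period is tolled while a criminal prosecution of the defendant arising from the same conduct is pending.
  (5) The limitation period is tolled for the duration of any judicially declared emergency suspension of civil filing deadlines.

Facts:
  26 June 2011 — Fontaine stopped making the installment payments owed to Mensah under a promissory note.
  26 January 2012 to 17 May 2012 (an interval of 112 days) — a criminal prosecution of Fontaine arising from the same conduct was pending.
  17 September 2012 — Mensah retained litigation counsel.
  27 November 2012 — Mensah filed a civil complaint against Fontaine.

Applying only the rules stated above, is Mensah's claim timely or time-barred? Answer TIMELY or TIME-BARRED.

TIME-BARRED

The cause of action accrued on 26 June 2011, the date of the act.
The untolled deadline — 1 year after 26 June 2011 — is 26 June 2012.
The pending criminal prosecution from 26 January 2012 to 17 May 2012 tolled the period for 112 days, extending the deadline to 16 October 2012.
Nothing else in the chronology tolls or restarts the period.
Mensah filed on 27 November 2012, after the 16 October 2012 deadline, so the action is time-barred.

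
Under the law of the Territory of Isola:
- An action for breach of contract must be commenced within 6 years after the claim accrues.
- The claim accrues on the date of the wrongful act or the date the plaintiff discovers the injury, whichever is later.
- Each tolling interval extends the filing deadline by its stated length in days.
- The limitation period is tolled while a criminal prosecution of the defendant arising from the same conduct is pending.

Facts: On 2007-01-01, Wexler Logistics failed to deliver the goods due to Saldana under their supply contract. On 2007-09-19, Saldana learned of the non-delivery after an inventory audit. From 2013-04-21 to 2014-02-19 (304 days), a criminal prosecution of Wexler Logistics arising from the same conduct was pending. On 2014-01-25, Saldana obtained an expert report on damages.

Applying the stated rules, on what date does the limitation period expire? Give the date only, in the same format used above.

Taking the later of the act (2007-01-01) and discovery (2007-09-19), the claim accrued on 2007-09-19.
Adding the 6 years base period to 2007-09-19 gives a deadline of 2013-09-19, before any tolling.
The pending criminal prosecution from 2013-04-21 to 2014-02-19 tolled the period for 304 days, extending the deadline to 2014-07-20.
Nothing else in the chronology tolls or restarts the period.

2014-07-20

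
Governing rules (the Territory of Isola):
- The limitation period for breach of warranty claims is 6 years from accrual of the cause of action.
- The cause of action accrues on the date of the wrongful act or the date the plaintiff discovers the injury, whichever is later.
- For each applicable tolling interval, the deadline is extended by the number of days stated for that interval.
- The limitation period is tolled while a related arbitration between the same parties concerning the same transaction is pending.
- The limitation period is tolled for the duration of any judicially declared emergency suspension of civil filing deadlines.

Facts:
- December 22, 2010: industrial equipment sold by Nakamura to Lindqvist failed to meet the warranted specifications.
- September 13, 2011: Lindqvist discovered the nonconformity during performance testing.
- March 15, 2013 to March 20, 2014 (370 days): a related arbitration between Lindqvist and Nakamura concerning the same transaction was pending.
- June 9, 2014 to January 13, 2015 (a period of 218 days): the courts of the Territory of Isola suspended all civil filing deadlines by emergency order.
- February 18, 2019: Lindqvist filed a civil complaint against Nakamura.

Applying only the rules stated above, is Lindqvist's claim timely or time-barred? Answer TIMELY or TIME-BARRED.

The claim accrued on September 13, 2011 — the later of the December 22, 2010 act and the September 13, 2011 discovery.
Adding the 6 years base period to September 13, 2011 gives a deadline of September 13, 2017, before any tolling.
The pending related arbitration from March 15, 2013 to March 20, 2014 tolled the period for 370 days, extending the deadline to September 18, 2018.
The period was tolled for 218 days by the emergency suspension of filing deadlines (June 9, 2014 to January 13, 2015), pushing the deadline to April 24, 2019.
The February 18, 2019 filing precedes the April 24, 2019 deadline; the claim is timely.

TIMELY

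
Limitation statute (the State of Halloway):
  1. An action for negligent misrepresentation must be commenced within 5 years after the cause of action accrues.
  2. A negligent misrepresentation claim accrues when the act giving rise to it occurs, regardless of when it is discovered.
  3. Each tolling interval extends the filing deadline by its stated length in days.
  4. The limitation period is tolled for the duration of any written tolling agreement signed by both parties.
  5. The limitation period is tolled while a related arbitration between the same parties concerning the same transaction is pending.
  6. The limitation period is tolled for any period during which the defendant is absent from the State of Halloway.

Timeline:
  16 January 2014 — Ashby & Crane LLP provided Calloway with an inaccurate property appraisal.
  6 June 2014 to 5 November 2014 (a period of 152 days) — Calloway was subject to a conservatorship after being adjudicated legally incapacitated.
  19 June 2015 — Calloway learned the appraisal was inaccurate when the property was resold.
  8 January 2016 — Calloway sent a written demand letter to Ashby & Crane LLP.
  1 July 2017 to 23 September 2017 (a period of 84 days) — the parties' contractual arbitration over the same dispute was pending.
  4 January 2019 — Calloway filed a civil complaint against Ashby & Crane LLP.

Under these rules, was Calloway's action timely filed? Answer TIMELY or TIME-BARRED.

The claim accrued on 16 January 2014, when the wrongful act occurred; under the stated occurrence rule the 19 June 2015 discovery does not delay accrual.
5 years from 16 January 2014 is 16 January 2019.
The period was tolled for 84 days by the pending related arbitration (1 July 2017 to 23 September 2017), pushing the deadline to 10 April 2019.
No stated provision tolls the period for the plaintiff's incapacity, so the interval from 6 June 2014 to 5 November 2014 has no effect on the deadline.
None of the other events listed affects the running of the period under the stated rules.
Filing on 4 January 2019 beat the 10 April 2019 deadline — the action is timely.

TIMELY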